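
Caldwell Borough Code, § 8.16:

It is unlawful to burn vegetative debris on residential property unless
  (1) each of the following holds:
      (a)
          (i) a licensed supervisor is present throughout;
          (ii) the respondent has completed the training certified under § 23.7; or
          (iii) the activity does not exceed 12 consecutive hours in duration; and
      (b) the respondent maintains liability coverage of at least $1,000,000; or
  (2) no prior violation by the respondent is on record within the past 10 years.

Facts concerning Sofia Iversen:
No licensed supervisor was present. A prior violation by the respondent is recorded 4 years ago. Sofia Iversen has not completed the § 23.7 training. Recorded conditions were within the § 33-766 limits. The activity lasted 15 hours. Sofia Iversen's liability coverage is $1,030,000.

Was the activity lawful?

No — unlawful.

(i) supervisor present — not satisfied.
(ii) training certified — not satisfied.
(iii) ≤ 12 hrs duration — not satisfied.
(a) = F OR F OR F = false.
(b) coverage ≥ $1,000,000 — holds.
(1) = F AND T = false.
(2) no prior violation — not met.
Overall: F OR F → false.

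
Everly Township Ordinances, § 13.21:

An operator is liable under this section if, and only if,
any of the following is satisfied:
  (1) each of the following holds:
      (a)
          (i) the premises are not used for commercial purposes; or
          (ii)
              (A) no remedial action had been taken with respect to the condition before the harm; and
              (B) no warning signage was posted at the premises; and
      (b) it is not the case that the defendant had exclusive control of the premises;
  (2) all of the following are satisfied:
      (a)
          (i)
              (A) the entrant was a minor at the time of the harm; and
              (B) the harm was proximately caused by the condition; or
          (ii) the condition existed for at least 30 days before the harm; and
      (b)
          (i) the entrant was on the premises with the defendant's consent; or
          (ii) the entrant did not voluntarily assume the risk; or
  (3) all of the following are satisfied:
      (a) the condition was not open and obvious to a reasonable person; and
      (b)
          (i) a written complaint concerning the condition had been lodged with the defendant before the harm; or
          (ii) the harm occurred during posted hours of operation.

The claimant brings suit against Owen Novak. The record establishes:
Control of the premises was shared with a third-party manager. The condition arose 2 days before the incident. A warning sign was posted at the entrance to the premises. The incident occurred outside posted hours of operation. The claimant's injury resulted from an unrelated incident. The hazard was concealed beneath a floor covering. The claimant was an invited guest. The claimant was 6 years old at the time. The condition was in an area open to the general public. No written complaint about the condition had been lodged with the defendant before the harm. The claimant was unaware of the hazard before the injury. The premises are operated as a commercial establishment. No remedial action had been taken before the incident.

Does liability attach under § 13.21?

No — not liable.

(i) not (commercial use) — not met.
(A) no remedial action — holds.
(B) no signage posted — not satisfied.
(ii): T AND F → false.
So (a) is not satisfied (F OR F).
(b) not (exclusive control) — satisfied.
So (1) is not satisfied (F AND T).
(A) entrant a minor — met.
(B) proximate cause — not met.
So (i) is not satisfied (T AND F).
(ii) condition ≥30 days old — not met.
(a) = F OR F = false.
(i) consent to enter — satisfied.
(ii) no assumed risk — holds.
(b) = T OR T = true.
(2): F AND T → false.
(a) not open/obvious — satisfied.
(i) complaint lodged — fails.
(ii) during posted hours — fails.
(b): F OR F → false.
So (3) is not satisfied (T AND F).
So Overall is not satisfied (F OR F OR F).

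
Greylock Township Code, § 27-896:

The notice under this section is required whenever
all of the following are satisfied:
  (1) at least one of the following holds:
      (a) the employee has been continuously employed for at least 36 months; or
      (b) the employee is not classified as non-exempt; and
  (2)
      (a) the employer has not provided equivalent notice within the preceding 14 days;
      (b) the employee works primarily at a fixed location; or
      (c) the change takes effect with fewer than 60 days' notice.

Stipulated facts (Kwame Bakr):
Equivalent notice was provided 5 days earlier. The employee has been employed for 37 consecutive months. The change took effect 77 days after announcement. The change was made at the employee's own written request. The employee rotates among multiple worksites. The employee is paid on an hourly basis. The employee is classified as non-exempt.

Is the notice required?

(a) tenure ≥ 36 mo. — satisfied.
(b) not (non-exempt) — fails.
(1) = T OR F = true.
(a) no recent notice — not satisfied.
(b) fixed location — fails.
(c) < 60 days' notice — not met.
So (2) is not satisfied (F OR F OR F).
Overall = T AND F = false.

No — not required.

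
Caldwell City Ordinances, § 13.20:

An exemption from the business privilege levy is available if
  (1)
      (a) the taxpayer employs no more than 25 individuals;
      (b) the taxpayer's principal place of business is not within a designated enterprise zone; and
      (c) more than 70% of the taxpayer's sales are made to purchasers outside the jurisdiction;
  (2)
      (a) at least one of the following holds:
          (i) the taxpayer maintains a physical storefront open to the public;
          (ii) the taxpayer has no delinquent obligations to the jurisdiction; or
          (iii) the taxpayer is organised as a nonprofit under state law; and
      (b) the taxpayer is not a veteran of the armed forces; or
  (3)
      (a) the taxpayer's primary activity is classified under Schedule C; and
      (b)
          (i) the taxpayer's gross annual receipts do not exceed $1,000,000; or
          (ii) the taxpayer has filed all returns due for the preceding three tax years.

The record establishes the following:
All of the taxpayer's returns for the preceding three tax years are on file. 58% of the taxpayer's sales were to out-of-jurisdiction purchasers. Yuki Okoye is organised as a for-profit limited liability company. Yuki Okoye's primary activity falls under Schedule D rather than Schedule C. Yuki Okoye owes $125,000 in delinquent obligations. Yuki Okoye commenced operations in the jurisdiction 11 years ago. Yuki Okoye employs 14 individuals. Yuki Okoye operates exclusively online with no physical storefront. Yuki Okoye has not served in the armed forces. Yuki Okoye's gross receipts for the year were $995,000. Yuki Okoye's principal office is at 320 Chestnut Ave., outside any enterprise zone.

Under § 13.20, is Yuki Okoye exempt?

(a) ≤ 25 employees — met.
(b) not (in enterprise zone) — met.
(c) >70% out-of-jur. sales — not satisfied.
(1) = T AND T AND F = false.
(i) has storefront — not satisfied.
(ii) no delinquency — not met.
(iii) nonprofit — fails.
(a) = F OR F OR F = false.
(b) not (veteran) — met.
(2) = F AND T = false.
(a) Schedule C activity — fails.
(i) receipts ≤ $1,000,000 — holds.
(ii) returns current — satisfied.
(b) = T OR T = true.
(3) = F AND T = false.
Overall = F OR F OR F = false.

No — not exempt.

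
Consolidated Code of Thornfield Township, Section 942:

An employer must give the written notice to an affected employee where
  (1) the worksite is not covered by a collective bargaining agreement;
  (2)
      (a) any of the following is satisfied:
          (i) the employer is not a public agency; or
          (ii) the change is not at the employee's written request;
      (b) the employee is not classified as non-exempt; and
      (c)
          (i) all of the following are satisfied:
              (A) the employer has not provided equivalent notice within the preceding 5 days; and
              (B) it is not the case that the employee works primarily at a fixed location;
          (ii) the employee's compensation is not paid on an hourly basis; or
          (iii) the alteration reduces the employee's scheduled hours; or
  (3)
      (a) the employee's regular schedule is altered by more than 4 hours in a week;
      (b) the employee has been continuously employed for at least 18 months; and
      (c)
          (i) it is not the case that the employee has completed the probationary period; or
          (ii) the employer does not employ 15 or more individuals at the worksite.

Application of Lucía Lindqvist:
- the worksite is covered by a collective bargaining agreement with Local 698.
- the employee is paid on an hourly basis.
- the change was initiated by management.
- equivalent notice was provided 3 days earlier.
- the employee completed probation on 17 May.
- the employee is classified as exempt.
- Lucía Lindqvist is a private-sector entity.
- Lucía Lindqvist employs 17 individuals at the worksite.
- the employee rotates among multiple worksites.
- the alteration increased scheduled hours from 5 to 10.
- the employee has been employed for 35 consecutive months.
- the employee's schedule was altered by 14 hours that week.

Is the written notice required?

(1) no CBA — not satisfied.
(i) not (public agency) — met.
(ii) not employee-requested — satisfied.
So (a) is satisfied (T OR T).
(b) not (non-exempt) — met.
(A) no recent notice — fails.
(B) not (fixed location) — holds.
(i) = F AND T = false.
(ii) not (hourly-paid) — fails.
(iii) hours reduced — not satisfied.
(c) = F OR F OR F = false.
(2): T AND T AND F → false.
(a) schedule shift > 4h — satisfied.
(b) tenure ≥ 18 mo. — satisfied.
(i) not (past probation) — not met.
(ii) not (≥ 15 at site) — not satisfied.
(c) = F OR F = false.
So (3) is not satisfied (T AND T AND F).
Overall = F OR F OR F = false.

No — not required.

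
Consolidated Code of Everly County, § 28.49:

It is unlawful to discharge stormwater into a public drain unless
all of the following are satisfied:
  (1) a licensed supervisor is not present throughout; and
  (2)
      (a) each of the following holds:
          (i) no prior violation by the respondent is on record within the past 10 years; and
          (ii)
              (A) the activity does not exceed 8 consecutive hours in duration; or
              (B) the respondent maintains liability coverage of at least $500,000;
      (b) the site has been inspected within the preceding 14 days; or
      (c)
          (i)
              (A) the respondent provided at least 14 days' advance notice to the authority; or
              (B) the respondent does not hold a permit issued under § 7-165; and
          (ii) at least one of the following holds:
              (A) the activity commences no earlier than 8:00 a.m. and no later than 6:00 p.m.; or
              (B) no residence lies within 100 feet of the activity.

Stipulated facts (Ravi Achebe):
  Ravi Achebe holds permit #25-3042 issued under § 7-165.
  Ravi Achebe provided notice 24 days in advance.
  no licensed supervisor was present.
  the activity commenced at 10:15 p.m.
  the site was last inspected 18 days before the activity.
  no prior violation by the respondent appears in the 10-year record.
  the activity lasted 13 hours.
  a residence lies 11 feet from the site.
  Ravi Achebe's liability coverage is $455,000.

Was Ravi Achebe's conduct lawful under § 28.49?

No — unlawful.

(1) not (supervisor present) — met.
(i) no prior violation — holds.
(A) ≤ 8 hrs duration — not satisfied.
(B) coverage ≥ $500,000 — not met.
So (ii) is not satisfied (F OR F).
(a) = T AND F = false.
(b) site inspected — not satisfied.
(A) ≥14 days' notice — holds.
(B) not (holds permit) — fails.
(i): T OR F → true.
(A) start within hours — fails.
(B) no residence in 100 ft — not satisfied.
(ii) = F OR F = false.
(c) = T AND F = false.
(2): F OR F OR F → false.
So Overall is not satisfied (T AND F).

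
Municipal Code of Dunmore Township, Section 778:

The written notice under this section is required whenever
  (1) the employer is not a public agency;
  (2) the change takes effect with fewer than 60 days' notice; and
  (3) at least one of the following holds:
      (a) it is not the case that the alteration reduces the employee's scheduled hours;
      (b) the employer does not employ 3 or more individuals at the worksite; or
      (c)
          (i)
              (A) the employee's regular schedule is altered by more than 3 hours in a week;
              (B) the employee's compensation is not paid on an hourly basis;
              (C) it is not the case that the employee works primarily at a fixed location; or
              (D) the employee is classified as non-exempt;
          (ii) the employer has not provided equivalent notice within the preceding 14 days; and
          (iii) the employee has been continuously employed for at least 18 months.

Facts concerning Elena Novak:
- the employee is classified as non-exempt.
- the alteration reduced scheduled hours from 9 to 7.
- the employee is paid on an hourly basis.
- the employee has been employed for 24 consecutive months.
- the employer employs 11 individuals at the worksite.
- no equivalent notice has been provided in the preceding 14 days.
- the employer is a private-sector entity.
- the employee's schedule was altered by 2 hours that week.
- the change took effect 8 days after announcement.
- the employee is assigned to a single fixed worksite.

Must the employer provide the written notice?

(1) not (public agency) — holds.
(2) < 60 days' notice — holds.
(a) not (hours reduced) — not met.
(b) not (≥ 3 at site) — not met.
(A) schedule shift > 3h — fails.
(B) not (hourly-paid) — not met.
(C) not (fixed location) — fails.
(D) non-exempt — holds.
So (i) is satisfied (F OR F OR F OR T).
(ii) no recent notice — holds.
(iii) tenure ≥ 18 mo. — met.
So (c) is satisfied (T AND T AND T).
(3) = F OR F OR T = true.
Overall: T AND T AND T → true.

Yes — required.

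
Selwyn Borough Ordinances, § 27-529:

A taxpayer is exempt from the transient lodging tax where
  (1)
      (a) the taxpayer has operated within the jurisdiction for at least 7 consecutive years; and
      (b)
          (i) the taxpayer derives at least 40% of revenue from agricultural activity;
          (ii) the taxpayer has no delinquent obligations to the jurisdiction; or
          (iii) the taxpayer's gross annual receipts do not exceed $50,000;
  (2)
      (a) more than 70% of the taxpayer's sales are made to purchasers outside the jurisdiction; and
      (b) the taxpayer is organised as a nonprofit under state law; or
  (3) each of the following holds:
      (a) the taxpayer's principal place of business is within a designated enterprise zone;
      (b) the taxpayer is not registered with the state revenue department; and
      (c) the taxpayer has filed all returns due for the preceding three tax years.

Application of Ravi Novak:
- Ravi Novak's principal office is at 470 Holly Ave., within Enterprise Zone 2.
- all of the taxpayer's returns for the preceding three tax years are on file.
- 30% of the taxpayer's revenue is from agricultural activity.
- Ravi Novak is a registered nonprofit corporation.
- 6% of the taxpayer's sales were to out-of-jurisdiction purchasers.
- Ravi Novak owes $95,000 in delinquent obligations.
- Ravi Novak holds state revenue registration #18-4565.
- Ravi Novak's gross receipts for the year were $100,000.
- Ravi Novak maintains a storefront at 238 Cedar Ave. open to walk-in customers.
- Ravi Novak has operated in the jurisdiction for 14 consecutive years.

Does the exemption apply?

No — not exempt.

(a) ≥ 7 yrs in jurisdiction — met.
(i) ≥40% agricultural — not satisfied.
(ii) no delinquency — not satisfied.
(iii) receipts ≤ $50,000 — not satisfied.
(b): F OR F OR F → false.
So (1) is not satisfied (T AND F).
(a) >70% out-of-jur. sales — not satisfied.
(b) nonprofit — satisfied.
(2) = F AND T = false.
(a) in enterprise zone — satisfied.
(b) not (state-registered) — not met.
(c) returns current — met.
(3) = T AND F AND T = false.
Overall: F OR F OR F → false.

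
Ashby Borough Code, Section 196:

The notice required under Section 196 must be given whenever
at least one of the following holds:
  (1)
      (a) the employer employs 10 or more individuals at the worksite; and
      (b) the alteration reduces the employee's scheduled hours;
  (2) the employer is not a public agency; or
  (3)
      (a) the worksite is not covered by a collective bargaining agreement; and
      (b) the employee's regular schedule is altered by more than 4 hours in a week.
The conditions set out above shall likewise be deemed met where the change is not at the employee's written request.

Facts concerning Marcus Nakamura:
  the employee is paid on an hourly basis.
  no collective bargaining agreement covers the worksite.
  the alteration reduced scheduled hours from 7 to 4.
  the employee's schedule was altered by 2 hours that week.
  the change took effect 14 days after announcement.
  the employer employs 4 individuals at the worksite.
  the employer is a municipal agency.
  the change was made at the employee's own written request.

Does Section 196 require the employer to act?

(a) ≥ 10 at site — not met.
(b) hours reduced — met.
(1) = F AND T = false.
(2) not (public agency) — not satisfied.
(a) no CBA — met.
(b) schedule shift > 4h — not satisfied.
(3) = T AND F = false.
So Overall is not satisfied (F OR F OR F).
Exception (not employee-requested) — not satisfied.
Result: main false OR exception false → false.

No — not required.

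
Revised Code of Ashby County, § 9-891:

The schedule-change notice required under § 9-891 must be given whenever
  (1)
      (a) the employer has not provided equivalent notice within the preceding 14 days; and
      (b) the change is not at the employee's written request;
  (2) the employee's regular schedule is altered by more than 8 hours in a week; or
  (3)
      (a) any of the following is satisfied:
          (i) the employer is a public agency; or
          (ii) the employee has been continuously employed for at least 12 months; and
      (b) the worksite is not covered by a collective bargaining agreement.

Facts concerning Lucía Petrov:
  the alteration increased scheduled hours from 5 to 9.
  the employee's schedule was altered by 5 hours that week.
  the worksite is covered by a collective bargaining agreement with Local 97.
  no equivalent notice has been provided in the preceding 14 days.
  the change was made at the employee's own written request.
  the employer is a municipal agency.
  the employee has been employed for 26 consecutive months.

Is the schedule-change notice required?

(a) no recent notice — satisfied.
(b) not employee-requested — not met.
So (1) is not satisfied (T AND F).
(2) schedule shift > 8h — not satisfied.
(i) public agency — satisfied.
(ii) tenure ≥ 12 mo. — satisfied.
(a) = T OR T = true.
(b) no CBA — not met.
(3): T AND F → false.
Overall = F OR F OR F = false.

No — not required.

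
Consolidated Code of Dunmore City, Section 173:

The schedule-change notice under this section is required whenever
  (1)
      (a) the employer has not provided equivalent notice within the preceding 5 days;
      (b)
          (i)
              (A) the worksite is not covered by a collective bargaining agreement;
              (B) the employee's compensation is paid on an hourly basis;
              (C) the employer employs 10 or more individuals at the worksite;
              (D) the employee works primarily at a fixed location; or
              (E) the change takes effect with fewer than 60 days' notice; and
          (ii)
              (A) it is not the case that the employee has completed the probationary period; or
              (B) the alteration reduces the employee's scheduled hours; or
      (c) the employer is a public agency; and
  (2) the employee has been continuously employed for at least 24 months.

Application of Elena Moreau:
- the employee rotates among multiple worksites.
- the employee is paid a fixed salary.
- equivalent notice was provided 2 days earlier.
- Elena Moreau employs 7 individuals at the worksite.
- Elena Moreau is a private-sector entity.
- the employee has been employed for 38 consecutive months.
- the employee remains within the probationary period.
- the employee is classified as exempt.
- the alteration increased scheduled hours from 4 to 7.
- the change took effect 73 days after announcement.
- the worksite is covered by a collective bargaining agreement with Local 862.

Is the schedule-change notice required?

No — not required.

(a) no recent notice — not met.
(A) no CBA — fails.
(B) hourly-paid — not satisfied.
(C) ≥ 10 at site — not satisfied.
(D) fixed location — fails.
(E) < 60 days' notice — fails.
(i): F OR F OR F OR F OR F → false.
(A) not (past probation) — satisfied.
(B) hours reduced — not met.
(ii) = T OR F = true.
So (b) is not satisfied (F AND T).
(c) public agency — not met.
(1): F OR F OR F → false.
(2) tenure ≥ 24 mo. — met.
So Overall is not satisfied (F AND T).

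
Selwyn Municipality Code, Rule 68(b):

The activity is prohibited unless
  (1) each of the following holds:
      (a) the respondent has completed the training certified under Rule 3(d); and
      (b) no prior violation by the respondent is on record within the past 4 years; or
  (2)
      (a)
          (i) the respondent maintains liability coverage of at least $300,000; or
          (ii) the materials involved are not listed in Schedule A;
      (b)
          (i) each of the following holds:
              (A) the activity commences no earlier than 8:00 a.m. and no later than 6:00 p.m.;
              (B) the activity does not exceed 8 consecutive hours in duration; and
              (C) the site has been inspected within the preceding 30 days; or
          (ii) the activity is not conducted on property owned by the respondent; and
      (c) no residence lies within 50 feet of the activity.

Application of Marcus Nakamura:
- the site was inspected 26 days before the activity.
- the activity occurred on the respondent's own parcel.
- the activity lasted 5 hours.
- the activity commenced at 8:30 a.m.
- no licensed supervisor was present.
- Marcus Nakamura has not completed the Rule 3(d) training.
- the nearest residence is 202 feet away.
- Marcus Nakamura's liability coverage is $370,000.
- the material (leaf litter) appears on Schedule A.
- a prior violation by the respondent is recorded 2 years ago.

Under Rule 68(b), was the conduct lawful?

Yes — lawful.

(a) training certified — not satisfied.
(b) no prior violation — fails.
(1): F AND F → false.
(i) coverage ≥ $300,000 — holds.
(ii) not (Schedule A material) — not met.
So (a) is satisfied (T OR F).
(A) start within hours — holds.
(B) ≤ 8 hrs duration — met.
(C) site inspected — holds.
(i): T AND T AND T → true.
(ii) not (own property) — fails.
(b): T OR F → true.
(c) no residence in 50 ft — holds.
(2) = T AND T AND T = true.
Overall: F OR T → true.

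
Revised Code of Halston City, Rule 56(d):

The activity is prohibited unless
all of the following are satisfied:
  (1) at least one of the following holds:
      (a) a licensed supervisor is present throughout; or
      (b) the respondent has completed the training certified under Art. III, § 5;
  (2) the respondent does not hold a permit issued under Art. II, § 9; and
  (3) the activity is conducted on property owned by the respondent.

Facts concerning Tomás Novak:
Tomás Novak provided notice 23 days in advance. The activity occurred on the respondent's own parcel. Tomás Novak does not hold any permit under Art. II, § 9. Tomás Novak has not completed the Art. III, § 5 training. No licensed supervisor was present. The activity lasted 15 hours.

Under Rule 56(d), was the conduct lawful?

(a) supervisor present — not satisfied.
(b) training certified — fails.
So (1) is not satisfied (F OR F).
(2) not (holds permit) — met.
(3) own property — met.
Overall: F AND T AND T → false.

No — unlawful.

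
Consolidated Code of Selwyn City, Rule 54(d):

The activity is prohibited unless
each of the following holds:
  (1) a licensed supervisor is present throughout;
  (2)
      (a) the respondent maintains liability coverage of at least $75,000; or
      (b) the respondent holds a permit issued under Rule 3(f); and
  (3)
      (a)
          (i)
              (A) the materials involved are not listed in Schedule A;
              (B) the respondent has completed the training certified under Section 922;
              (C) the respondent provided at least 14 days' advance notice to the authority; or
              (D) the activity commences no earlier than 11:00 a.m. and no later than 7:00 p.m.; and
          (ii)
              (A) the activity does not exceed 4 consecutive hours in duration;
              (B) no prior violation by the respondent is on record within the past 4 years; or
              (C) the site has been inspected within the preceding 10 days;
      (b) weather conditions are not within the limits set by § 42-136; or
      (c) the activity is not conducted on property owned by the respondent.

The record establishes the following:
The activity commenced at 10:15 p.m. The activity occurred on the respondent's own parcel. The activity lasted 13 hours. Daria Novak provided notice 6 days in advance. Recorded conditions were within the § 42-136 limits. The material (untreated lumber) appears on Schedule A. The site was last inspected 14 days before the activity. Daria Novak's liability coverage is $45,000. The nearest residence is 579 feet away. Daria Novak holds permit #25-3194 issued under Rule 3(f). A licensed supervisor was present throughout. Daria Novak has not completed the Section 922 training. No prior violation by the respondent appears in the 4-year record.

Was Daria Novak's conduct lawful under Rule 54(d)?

No — unlawful.

(1) supervisor present — satisfied.
(a) coverage ≥ $75,000 — not met.
(b) holds permit — satisfied.
(2) = F OR T = true.
(A) not (Schedule A material) — not met.
(B) training certified — not met.
(C) ≥14 days' notice — fails.
(D) start within hours — not met.
So (i) is not satisfied (F OR F OR F OR F).
(A) ≤ 4 hrs duration — not met.
(B) no prior violation — satisfied.
(C) site inspected — not satisfied.
(ii) = F OR T OR F = true.
So (a) is not satisfied (F AND T).
(b) not (weather ok) — not satisfied.
(c) not (own property) — not satisfied.
So (3) is not satisfied (F OR F OR F).
So Overall is not satisfied (T AND T AND F).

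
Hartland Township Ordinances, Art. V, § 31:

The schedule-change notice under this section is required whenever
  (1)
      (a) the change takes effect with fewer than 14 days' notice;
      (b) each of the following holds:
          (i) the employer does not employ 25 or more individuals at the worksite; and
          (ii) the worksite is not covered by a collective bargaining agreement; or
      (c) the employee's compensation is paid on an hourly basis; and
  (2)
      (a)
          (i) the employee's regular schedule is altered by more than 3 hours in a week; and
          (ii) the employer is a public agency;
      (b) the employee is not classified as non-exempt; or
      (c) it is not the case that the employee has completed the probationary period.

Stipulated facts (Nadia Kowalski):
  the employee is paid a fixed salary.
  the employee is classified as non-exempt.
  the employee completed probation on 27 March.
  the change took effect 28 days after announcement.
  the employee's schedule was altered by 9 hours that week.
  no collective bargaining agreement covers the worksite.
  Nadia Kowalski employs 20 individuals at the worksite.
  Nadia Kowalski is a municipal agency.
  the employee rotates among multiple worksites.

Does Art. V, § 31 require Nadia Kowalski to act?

(a) < 14 days' notice — not satisfied.
(i) not (≥ 25 at site) — holds.
(ii) no CBA — holds.
(b) = T AND T = true.
(c) hourly-paid — not met.
(1) = F OR T OR F = true.
(i) schedule shift > 3h — satisfied.
(ii) public agency — satisfied.
(a) = T AND T = true.
(b) not (non-exempt) — not satisfied.
(c) not (past probation) — fails.
(2): T OR F OR F → true.
Overall = T AND T = true.

Yes — required.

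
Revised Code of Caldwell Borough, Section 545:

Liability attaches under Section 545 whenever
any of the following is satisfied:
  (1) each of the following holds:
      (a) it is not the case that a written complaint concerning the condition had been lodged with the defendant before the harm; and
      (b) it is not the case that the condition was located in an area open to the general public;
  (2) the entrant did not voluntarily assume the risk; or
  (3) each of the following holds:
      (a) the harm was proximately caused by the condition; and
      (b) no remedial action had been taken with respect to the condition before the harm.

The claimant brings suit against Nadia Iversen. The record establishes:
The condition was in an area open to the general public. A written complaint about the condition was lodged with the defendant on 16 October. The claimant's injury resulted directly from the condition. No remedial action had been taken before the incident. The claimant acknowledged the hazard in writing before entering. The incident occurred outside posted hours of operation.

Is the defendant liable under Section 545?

Yes — liable.

(a) not (complaint lodged) — fails.
(b) not (public area) — not satisfied.
(1) = F AND F = false.
(2) no assumed risk — not satisfied.
(a) proximate cause — holds.
(b) no remedial action — satisfied.
(3): T AND T → true.
Overall: F OR F OR T → true.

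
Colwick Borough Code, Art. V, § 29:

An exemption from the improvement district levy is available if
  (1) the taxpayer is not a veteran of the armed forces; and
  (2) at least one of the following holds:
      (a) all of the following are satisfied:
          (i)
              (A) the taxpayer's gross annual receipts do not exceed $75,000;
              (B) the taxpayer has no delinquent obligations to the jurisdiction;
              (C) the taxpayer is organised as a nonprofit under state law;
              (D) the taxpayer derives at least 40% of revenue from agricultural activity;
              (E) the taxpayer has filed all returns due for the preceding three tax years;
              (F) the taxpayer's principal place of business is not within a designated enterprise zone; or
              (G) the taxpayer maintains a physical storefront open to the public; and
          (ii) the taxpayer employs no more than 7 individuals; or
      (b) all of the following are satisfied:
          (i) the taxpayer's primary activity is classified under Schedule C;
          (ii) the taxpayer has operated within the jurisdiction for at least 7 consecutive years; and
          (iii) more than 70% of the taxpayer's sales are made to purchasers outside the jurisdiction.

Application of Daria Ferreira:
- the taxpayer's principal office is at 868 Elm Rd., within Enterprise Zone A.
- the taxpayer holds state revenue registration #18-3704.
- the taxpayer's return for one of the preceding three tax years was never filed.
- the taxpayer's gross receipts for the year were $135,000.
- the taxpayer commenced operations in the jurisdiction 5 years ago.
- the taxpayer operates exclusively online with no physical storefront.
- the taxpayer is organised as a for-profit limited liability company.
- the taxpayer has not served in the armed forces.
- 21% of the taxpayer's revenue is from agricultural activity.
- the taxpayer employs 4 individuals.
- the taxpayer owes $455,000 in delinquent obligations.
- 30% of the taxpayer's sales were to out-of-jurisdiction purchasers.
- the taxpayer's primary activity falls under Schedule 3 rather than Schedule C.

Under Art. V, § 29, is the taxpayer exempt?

(1) not (veteran) — holds.
(A) receipts ≤ $75,000 — fails.
(B) no delinquency — not met.
(C) nonprofit — fails.
(D) ≥40% agricultural — not satisfied.
(E) returns current — not satisfied.
(F) not (in enterprise zone) — not satisfied.
(G) has storefront — not met.
(i): F OR F OR F OR F OR F OR F OR F → false.
(ii) ≤ 7 employees — satisfied.
(a) = F AND T = false.
(i) Schedule C activity — not met.
(ii) ≥ 7 yrs in jurisdiction — not satisfied.
(iii) >70% out-of-jur. sales — not satisfied.
(b) = F AND F AND F = false.
(2): F OR F → false.
Overall = T AND F = false.

No — not exempt.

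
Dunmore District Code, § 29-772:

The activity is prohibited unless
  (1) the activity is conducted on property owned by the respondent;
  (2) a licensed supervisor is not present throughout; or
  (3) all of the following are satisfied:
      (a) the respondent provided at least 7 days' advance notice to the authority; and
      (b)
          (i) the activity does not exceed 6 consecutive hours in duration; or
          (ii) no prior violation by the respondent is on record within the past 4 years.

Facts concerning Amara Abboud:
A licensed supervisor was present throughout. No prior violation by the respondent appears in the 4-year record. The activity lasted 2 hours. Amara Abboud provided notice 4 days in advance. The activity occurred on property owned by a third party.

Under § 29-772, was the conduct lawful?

(1) own property — not met.
(2) not (supervisor present) — fails.
(a) ≥7 days' notice — not satisfied.
(i) ≤ 6 hrs duration — met.
(ii) no prior violation — satisfied.
(b): T OR T → true.
So (3) is not satisfied (F AND T).
Overall = F OR F OR F = false.

No — unlawful.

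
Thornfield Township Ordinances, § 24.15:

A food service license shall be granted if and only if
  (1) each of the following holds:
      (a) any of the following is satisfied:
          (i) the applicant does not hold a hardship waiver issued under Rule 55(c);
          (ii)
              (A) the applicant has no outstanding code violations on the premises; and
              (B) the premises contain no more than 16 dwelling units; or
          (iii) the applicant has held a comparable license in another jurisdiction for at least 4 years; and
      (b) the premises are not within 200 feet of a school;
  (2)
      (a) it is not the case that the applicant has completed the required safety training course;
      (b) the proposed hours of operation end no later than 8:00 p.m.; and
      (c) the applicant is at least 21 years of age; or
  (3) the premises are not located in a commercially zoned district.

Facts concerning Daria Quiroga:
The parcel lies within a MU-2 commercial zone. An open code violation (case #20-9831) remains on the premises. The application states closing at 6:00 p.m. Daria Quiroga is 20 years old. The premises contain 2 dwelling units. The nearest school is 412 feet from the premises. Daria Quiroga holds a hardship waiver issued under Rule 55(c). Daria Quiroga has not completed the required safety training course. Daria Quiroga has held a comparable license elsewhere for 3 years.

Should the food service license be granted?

(i) not (hardship waiver) — fails.
(A) no code violations — not met.
(B) ≤ 16 units — met.
(ii) = F AND T = false.
(iii) prior license ≥ 4 yr — not satisfied.
(a) = F OR F OR F = false.
(b) ≥200 ft from school — met.
So (1) is not satisfied (F AND T).
(a) not (safety training) — satisfied.
(b) closes by 8 p.m. — met.
(c) age ≥ 21 — fails.
(2) = T AND T AND F = false.
(3) not (commercially zoned) — fails.
Overall = F OR F OR F = false.

No — denied.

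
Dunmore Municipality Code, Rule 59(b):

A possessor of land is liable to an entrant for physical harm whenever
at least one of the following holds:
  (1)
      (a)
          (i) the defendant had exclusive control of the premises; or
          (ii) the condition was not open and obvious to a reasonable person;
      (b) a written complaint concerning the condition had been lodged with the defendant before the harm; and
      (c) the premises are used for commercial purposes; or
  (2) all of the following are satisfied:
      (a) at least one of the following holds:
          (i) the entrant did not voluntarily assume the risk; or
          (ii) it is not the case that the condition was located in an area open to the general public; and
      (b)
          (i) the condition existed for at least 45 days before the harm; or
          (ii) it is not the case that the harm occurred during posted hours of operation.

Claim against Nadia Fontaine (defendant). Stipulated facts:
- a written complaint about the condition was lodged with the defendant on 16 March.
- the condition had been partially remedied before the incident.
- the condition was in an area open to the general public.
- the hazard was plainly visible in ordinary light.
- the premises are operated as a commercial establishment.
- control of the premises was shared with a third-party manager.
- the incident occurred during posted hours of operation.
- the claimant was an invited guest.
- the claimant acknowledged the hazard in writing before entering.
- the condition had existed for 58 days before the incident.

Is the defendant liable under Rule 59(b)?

No — not liable.

(i) exclusive control — fails.
(ii) not open/obvious — not met.
So (a) is not satisfied (F OR F).
(b) complaint lodged — satisfied.
(c) commercial use — satisfied.
So (1) is not satisfied (F AND T AND T).
(i) no assumed risk — fails.
(ii) not (public area) — not satisfied.
(a): F OR F → false.
(i) condition ≥45 days old — holds.
(ii) not (during posted hours) — fails.
(b) = T OR F = true.
So (2) is not satisfied (F AND T).
So Overall is not satisfied (F OR F).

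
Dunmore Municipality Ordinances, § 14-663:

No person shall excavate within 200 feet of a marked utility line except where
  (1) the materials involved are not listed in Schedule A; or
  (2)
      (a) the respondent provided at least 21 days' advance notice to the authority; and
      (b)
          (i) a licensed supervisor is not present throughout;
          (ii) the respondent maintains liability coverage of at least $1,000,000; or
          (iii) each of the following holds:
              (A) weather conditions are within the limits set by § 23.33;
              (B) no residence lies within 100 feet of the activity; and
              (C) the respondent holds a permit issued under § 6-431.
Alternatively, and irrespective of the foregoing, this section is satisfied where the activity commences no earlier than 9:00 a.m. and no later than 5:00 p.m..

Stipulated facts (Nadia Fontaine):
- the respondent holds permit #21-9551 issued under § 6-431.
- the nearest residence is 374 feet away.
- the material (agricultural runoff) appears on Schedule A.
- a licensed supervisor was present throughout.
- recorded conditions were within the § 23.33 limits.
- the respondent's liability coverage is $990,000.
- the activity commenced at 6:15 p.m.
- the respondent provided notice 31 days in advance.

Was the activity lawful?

Yes — lawful.

(1) not (Schedule A material) — fails.
(a) ≥21 days' notice — satisfied.
(i) not (supervisor present) — fails.
(ii) coverage ≥ $1,000,000 — not met.
(A) weather ok — satisfied.
(B) no residence in 100 ft — met.
(C) holds permit — holds.
So (iii) is satisfied (T AND T AND T).
So (b) is satisfied (F OR F OR T).
(2): T AND T → true.
Overall: F OR T → true.
Exception (start within hours) — not satisfied.
Result: main true OR exception false → true.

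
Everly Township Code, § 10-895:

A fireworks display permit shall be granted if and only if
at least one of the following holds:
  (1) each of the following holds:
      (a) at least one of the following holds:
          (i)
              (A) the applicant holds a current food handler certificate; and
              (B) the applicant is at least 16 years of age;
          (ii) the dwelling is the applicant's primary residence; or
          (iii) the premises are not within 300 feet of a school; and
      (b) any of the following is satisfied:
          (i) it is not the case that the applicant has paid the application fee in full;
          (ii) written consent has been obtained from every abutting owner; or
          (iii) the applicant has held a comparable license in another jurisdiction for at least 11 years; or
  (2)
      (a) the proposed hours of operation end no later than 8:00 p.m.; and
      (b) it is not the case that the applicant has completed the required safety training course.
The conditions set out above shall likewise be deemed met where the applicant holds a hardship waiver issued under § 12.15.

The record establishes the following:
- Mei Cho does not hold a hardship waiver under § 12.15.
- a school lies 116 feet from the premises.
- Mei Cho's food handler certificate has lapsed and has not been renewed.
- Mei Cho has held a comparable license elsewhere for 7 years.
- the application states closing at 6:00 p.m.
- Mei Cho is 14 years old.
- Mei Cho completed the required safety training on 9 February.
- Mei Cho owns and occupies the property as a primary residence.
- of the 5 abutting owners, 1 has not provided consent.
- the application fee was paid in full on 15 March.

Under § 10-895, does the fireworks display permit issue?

No — denied.

(A) food handler cert. — fails.
(B) age ≥ 16 — not met.
(i) = F AND F = false.
(ii) primary residence — holds.
(iii) ≥300 ft from school — fails.
(a) = F OR T OR F = true.
(i) not (fee paid) — not satisfied.
(ii) all abutters consent — not satisfied.
(iii) prior license ≥ 11 yr — fails.
(b) = F OR F OR F = false.
So (1) is not satisfied (T AND F).
(a) closes by 8 p.m. — satisfied.
(b) not (safety training) — not satisfied.
So (2) is not satisfied (T AND F).
So Overall is not satisfied (F OR F).
Exception (hardship waiver) — not satisfied.
Result: main false OR exception false → false.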